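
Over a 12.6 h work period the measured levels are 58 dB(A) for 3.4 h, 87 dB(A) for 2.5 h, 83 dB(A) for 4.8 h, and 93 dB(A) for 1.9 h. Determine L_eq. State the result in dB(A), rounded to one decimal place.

86.8 dB(A)

L_eq = 10·log₁₀[(1/T)·Σ tᵢ·10^(Lᵢ/10)] with T = 12.6 h.
Σ tᵢ·10^(Lᵢ/10) = 3.4·10^(58/10) + 2.5·10^(87/10) + 4.8·10^(83/10) + 1.9·10^(93/10) = 6.004e+09.
L_eq = 10·log₁₀(6.004e+09/12.6) = 86.78 dB(A).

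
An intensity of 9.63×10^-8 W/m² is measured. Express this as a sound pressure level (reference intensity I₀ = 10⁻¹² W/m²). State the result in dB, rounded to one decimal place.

49.8 dB

Dividing by I₀ shifts the exponent by 12: I/I₀ = 9.63×10^4.
L = 10·(0.9836 + 4) = 49.84 dB.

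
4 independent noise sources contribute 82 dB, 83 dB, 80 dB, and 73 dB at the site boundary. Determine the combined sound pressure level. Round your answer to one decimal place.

86.8 dB

Incoherent sources combine by intensity addition: L_total = 10·log₁₀(Σ 10^(L_i/10)).
Σ 10^(L/10) = 10^(82/10) + 10^(83/10) + 10^(80/10) + 10^(73/10) = 4.780e+08.
L_total = 10·log₁₀(4.780e+08) = 86.79 dB.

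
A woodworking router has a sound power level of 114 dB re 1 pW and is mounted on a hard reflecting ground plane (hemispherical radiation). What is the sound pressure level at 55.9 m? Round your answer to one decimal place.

71.1 dB

The power spreads over a hemisphere of area 2π·r², so L_p = L_w − 10·log₁₀(2π·r²).
2π·r² = 1.963e+04 m², 10·log₁₀ of that is 42.930 dB.
L_p = 114 − 42.930 = 71.07 dB.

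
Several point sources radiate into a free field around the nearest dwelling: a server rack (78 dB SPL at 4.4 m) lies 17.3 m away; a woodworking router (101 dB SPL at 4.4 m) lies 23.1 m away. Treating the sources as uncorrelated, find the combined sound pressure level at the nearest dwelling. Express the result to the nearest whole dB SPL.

87 dB SPL

Apply inverse-square spreading to bring every level to the receiver, then sum 10^(L/10).
server rack: 78 − 20·log₁₀(17.3/4.4) = 78 − 11.89 = 66.11 dB SPL.
woodworking router: 101 − 20·log₁₀(23.1/4.4) = 101 − 14.40 = 86.60 dB SPL.
Σ 10^(L/10) = 4.608e+08 → L_total = 10·log₁₀(4.608e+08) = 86.64 dB SPL.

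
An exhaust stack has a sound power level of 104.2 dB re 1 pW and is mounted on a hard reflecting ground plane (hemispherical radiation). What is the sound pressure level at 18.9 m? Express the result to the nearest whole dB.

71 dB

L_p = L_w − 10·log₁₀(2π·r²) with r = 18.9 m.
2π·r² = 2244 m², 10·log₁₀ of that is 33.511 dB.
L_p = 104.2 − 33.511 = 70.69 dB.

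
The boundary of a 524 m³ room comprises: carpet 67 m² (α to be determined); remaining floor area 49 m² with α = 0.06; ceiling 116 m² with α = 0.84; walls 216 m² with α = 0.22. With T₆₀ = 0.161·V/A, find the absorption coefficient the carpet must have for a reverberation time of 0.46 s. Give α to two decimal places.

0.53

A = 0.161·V/T₆₀ = 0.161·524/0.46 = 183.40 m² sabins.
Absorption from the other surfaces = 49·0.06 + 116·0.84 + 216·0.22 = 147.90 m², so the carpet must supply 35.50 m² over 67 m².
α = 35.50/67 = 0.530.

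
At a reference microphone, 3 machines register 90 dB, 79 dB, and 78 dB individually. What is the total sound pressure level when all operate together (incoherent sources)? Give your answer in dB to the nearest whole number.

For uncorrelated sources the intensities add, so convert each level to linear form, sum, and take 10·log₁₀ of the total.
Σ 10^(L/10) = 10^(90/10) + 10^(79/10) + 10^(78/10) = 1.143e+09.
L_total = 10·log₁₀(1.143e+09) = 90.58 dB.

91 dB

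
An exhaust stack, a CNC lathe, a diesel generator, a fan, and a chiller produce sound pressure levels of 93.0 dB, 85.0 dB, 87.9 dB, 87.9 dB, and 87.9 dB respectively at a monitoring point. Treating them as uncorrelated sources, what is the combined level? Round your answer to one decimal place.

Incoherent sources combine by intensity addition: L_total = 10·log₁₀(Σ 10^(L_i/10)).
Σ 10^(L/10) = 10^(93.0/10) + 10^(85.0/10) + 10^(87.9/10) + 10^(87.9/10) + 10^(87.9/10) = 4.161e+09.
L_total = 10·log₁₀(4.161e+09) = 96.19 dB.

96.2 dB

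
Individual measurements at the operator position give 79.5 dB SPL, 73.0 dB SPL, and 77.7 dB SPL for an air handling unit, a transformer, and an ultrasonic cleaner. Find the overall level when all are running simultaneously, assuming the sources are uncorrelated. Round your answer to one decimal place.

82.3 dB SPL

For uncorrelated sources the intensities add, so convert each level to linear form, sum, and take 10·log₁₀ of the total.
Σ 10^(L/10) = 10^(79.5/10) + 10^(73.0/10) + 10^(77.7/10) = 1.680e+08.
L_total = 10·log₁₀(1.680e+08) = 82.25 dB SPL.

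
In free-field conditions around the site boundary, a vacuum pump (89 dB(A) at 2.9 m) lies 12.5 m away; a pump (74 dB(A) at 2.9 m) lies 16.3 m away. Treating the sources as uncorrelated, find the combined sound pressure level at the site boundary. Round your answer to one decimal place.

76.4 dB(A)

Propagate each source to the receiver with L = L_ref − 20·log₁₀(r/r_ref), then add intensities.
vacuum pump: 89 − 20·log₁₀(12.5/2.9) = 89 − 12.69 = 76.31 dB(A).
pump: 74 − 20·log₁₀(16.3/2.9) = 74 − 15.00 = 59.00 dB(A).
Σ 10^(L/10) = 4.355e+07 → L_total = 10·log₁₀(4.355e+07) = 76.39 dB(A).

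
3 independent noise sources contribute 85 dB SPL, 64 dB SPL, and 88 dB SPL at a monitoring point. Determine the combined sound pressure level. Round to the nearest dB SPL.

For uncorrelated sources the intensities add, so convert each level to linear form, sum, and take 10·log₁₀ of the total.
Σ 10^(L/10) = 10^(85/10) + 10^(64/10) + 10^(88/10) = 9.497e+08.
L_total = 10·log₁₀(9.497e+08) = 89.78 dB SPL.

90 dB SPL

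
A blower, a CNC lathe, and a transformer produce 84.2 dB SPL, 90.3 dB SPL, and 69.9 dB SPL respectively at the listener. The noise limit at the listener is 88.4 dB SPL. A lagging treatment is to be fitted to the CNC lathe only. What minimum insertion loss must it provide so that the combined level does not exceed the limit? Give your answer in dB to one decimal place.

4.1 dB

The untreated sources together contribute 10^(84.2/10) + 10^(69.9/10) = 2.728e+08, i.e. 84.36 dB SPL.
To meet 88.4 dB SPL overall, the treated CNC lathe may contribute at most 10^(88.4/10) − 2.728e+08 = 4.190e+08, i.e. 86.22 dB SPL.
Required insertion loss = 90.3 − 86.22 = 4.08 dB.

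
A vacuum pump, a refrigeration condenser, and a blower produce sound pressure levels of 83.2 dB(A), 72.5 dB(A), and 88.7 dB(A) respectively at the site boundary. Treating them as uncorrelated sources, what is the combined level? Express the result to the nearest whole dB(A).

90 dB(A)

Incoherent sources combine by intensity addition: L_total = 10·log₁₀(Σ 10^(L_i/10)).
Σ 10^(L/10) = 10^(83.2/10) + 10^(72.5/10) + 10^(88.7/10) = 9.680e+08.
L_total = 10·log₁₀(9.680e+08) = 89.86 dB(A).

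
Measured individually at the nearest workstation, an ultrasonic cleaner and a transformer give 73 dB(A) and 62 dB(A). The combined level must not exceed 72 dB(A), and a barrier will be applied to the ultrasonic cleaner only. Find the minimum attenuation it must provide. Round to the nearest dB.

The untreated sources together contribute 10^(62/10) = 1.585e+06, i.e. 62.00 dB(A).
To meet 72 dB(A) overall, the treated ultrasonic cleaner may contribute at most 10^(72/10) − 1.585e+06 = 1.426e+07, i.e. 71.54 dB(A).
Required insertion loss = 73 − 71.54 = 1.46 dB.

1 dB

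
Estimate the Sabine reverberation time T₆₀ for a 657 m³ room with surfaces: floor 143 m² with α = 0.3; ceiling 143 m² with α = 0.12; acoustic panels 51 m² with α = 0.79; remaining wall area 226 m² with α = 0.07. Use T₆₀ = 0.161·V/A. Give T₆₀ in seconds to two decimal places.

A = Σ Sᵢαᵢ = 143·0.3 + 143·0.12 + 51·0.79 + 226·0.07 = 116.17 m².
T₆₀ = 0.161·V/A = 0.161·657/116.17 = 0.911 s.

0.91 s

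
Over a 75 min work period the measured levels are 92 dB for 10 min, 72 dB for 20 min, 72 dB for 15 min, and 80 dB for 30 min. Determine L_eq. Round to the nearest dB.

84 dB

L_eq = 10·log₁₀[(1/T)·Σ tᵢ·10^(Lᵢ/10)] with T = 75 min.
Σ tᵢ·10^(Lᵢ/10) = 10·10^(92/10) + 20·10^(72/10) + 15·10^(72/10) + 30·10^(80/10) = 1.940e+10.
L_eq = 10·log₁₀(1.940e+10/75) = 84.13 dB.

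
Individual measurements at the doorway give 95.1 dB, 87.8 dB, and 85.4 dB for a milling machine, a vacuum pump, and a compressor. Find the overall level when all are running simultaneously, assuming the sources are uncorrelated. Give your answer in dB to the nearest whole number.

For uncorrelated sources the intensities add, so convert each level to linear form, sum, and take 10·log₁₀ of the total.
Σ 10^(L/10) = 10^(95.1/10) + 10^(87.8/10) + 10^(85.4/10) = 4.185e+09.
L_total = 10·log₁₀(4.185e+09) = 96.22 dB.

96 dB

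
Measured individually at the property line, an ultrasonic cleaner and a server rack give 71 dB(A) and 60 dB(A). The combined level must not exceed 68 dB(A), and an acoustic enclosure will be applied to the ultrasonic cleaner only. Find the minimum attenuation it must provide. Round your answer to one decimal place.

3.7 dB

The untreated sources together contribute 10^(60/10) = 1.000e+06, i.e. 60.00 dB(A).
The limit corresponds to 10^(68/10) = 6.310e+06; subtracting the fixed part leaves 5.310e+06 for the ultrasonic cleaner, i.e. 67.25 dB(A).
So the ultrasonic cleaner must be reduced from 71 to 67.25 dB(A): IL = 3.75 dB.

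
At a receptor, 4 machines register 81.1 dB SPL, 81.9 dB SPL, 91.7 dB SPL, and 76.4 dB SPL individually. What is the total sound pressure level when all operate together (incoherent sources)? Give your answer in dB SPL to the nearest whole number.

Incoherent sources combine by intensity addition: L_total = 10·log₁₀(Σ 10^(L_i/10)).
Σ 10^(L/10) = 10^(81.1/10) + 10^(81.9/10) + 10^(91.7/10) + 10^(76.4/10) = 1.806e+09.
L_total = 10·log₁₀(1.806e+09) = 92.57 dB SPL.

93 dB SPL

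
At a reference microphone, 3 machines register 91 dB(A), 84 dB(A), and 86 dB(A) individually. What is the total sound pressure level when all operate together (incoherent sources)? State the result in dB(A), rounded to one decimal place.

92.8 dB(A)

Incoherent sources combine by intensity addition: L_total = 10·log₁₀(Σ 10^(L_i/10)).
Σ 10^(L/10) = 10^(91/10) + 10^(84/10) + 10^(86/10) = 1.908e+09.
L_total = 10·log₁₀(1.908e+09) = 92.81 dB(A).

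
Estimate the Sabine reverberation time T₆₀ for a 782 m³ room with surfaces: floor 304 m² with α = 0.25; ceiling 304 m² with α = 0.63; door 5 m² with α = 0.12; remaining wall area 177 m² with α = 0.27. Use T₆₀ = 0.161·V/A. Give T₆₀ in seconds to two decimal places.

A = Σ Sᵢαᵢ = 304·0.25 + 304·0.63 + 5·0.12 + 177·0.27 = 315.91 m².
T₆₀ = 0.161 × 782 / 315.91 = 0.399 s.

0.40 s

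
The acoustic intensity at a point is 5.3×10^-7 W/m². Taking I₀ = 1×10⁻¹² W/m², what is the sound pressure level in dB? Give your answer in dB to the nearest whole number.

57 dB

Dividing by I₀ shifts the exponent by 12: I/I₀ = 5.3×10^5.
L = 10·(0.7243 + 5) = 57.24 dB.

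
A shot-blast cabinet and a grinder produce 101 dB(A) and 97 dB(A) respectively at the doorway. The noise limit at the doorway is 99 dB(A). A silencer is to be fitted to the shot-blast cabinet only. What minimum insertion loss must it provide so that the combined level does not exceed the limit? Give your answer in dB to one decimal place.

6.3 dB

Fixed contribution from the other source: Σ 10^(L/10) = 10^(97/10) = 5.012e+09 (97.00 dB(A)).
To meet 99 dB(A) overall, the treated shot-blast cabinet may contribute at most 10^(99/10) − 5.012e+09 = 2.931e+09, i.e. 94.67 dB(A).
So the shot-blast cabinet must be reduced from 101 to 94.67 dB(A): IL = 6.33 dB.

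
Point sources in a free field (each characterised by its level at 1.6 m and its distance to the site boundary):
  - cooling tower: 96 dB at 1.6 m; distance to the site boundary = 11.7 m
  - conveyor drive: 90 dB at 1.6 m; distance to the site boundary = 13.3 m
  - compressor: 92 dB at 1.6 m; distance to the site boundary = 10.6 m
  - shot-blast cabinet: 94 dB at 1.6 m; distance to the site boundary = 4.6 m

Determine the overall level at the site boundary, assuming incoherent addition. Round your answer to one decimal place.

86.3 dB

Apply inverse-square spreading to bring every level to the receiver, then sum 10^(L/10).
cooling tower: 96 − 20·log₁₀(11.7/1.6) = 96 − 17.28 = 78.72 dB.
conveyor drive: 90 − 20·log₁₀(13.3/1.6) = 90 − 18.39 = 71.61 dB.
compressor: 92 − 20·log₁₀(10.6/1.6) = 92 − 16.42 = 75.58 dB.
shot-blast cabinet: 94 − 20·log₁₀(4.6/1.6) = 94 − 9.17 = 84.83 dB.
Σ 10^(L/10) = 4.289e+08 → L_total = 10·log₁₀(4.289e+08) = 86.32 dB.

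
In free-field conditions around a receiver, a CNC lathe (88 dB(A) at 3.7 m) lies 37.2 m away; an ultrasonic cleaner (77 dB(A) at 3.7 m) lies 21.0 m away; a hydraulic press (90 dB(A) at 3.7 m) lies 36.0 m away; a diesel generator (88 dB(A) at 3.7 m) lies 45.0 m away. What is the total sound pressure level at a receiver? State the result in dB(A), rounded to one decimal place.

73.5 dB(A)

Propagate each source to the receiver with L = L_ref − 20·log₁₀(r/r_ref), then add intensities.
CNC lathe: 88 − 20·log₁₀(37.2/3.7) = 88 − 20.05 = 67.95 dB(A).
ultrasonic cleaner: 77 − 20·log₁₀(21.0/3.7) = 77 − 15.08 = 61.92 dB(A).
hydraulic press: 90 − 20·log₁₀(36.0/3.7) = 90 − 19.76 = 70.24 dB(A).
diesel generator: 88 − 20·log₁₀(45.0/3.7) = 88 − 21.70 = 66.30 dB(A).
Σ 10^(L/10) = 2.263e+07 → L_total = 10·log₁₀(2.263e+07) = 73.55 dB(A).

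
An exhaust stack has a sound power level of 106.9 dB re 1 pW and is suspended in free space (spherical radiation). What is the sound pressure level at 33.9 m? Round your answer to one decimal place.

65.3 dB

The power spreads over a sphere of area 4π·r², so L_p = L_w − 10·log₁₀(4π·r²).
4π·r² = 1.444e+04 m², 10·log₁₀ of that is 41.596 dB.
L_p = 106.9 − 41.596 = 65.30 dB.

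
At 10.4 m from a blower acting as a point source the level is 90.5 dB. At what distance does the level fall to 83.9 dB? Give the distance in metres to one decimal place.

22.2 m

For a point source L₁ − L₂ = 20·log₁₀(r₂/r₁), so r₂ = r₁·10^((L₁−L₂)/20).
r₂ = 10.4·10^((90.5−83.9)/20) = 10.4·10^(6.6/20) = 22.23 m.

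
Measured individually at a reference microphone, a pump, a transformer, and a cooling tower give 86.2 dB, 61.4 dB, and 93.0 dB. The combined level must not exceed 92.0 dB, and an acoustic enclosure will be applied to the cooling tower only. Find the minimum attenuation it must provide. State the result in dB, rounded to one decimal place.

Fixed contribution from the other sources: Σ 10^(L/10) = 10^(86.2/10) + 10^(61.4/10) = 4.182e+08 (86.21 dB).
To meet 92.0 dB overall, the treated cooling tower may contribute at most 10^(92.0/10) − 4.182e+08 = 1.167e+09, i.e. 90.67 dB.
Required insertion loss = 93.0 − 90.67 = 2.33 dB.

2.3 dB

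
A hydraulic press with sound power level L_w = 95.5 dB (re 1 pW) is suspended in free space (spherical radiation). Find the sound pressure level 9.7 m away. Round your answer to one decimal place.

64.8 dB

The power spreads over a sphere of area 4π·r², so L_p = L_w − 10·log₁₀(4π·r²).
4π·r² = 1182 m², 10·log₁₀ of that is 30.728 dB.
L_p = 95.5 − 30.728 = 64.77 dB.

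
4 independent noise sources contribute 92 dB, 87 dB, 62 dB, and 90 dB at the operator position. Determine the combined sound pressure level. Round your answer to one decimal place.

Incoherent sources combine by intensity addition: L_total = 10·log₁₀(Σ 10^(L_i/10)).
Σ 10^(L/10) = 10^(92/10) + 10^(87/10) + 10^(62/10) + 10^(90/10) = 3.088e+09.
L_total = 10·log₁₀(3.088e+09) = 94.90 dB.

94.9 dB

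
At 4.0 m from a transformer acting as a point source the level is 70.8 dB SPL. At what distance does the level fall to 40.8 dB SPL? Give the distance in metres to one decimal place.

The 30.0 dB drop corresponds to a distance ratio of 10^(30.0/20) for a point source.
r₂ = 4.0·10^((70.8−40.8)/20) = 4.0·10^(30.0/20) = 126.49 m.

126.5 m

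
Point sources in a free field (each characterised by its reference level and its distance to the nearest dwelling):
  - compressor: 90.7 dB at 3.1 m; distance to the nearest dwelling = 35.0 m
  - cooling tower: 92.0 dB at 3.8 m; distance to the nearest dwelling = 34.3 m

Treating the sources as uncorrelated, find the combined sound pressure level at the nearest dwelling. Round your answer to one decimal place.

74.6 dB

Apply inverse-square spreading to bring every level to the receiver, then sum 10^(L/10).
compressor: 90.7 − 20·log₁₀(35.0/3.1) = 90.7 − 21.05 = 69.65 dB.
cooling tower: 92.0 − 20·log₁₀(34.3/3.8) = 92.0 − 19.11 = 72.89 dB.
Σ 10^(L/10) = 2.867e+07 → L_total = 10·log₁₀(2.867e+07) = 74.57 dB.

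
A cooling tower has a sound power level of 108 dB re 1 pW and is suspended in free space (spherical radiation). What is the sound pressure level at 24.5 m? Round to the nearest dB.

69 dB

Free-field spherical radiation: L_p = L_w − 10·log₁₀(4π·r²), r = 24.5 m.
4π·r² = 7543 m², 10·log₁₀ of that is 38.775 dB.
L_p = 108 − 38.775 = 69.22 dB.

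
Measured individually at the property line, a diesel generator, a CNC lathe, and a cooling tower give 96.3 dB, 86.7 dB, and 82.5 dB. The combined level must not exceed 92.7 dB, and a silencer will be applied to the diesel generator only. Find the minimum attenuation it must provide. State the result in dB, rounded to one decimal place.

Fixed contribution from the other sources: Σ 10^(L/10) = 10^(86.7/10) + 10^(82.5/10) = 6.456e+08 (88.10 dB).
To meet 92.7 dB overall, the treated diesel generator may contribute at most 10^(92.7/10) − 6.456e+08 = 1.217e+09, i.e. 90.85 dB.
So the diesel generator must be reduced from 96.3 to 90.85 dB: IL = 5.45 dB.

5.4 dB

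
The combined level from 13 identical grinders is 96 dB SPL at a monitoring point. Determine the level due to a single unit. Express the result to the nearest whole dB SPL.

85 dB SPL

13 equal contributions raise the level by 10·log₁₀ 13 = 11.139 dB, so each unit alone gives 96 − 11.139.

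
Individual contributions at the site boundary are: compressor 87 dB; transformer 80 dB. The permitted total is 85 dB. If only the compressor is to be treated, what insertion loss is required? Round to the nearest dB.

4 dB

The untreated sources together contribute 10^(80/10) = 1.000e+08, i.e. 80.00 dB.
To meet 85 dB overall, the treated compressor may contribute at most 10^(85/10) − 1.000e+08 = 2.162e+08, i.e. 83.35 dB.
So the compressor must be reduced from 87 to 83.35 dB: IL = 3.65 dB.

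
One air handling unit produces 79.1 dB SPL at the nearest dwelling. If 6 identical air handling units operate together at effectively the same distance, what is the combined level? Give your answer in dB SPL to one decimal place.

86.9 dB SPL

N identical incoherent sources raise the level by 10·log₁₀ N.
L_total = 79.1 + 10·log₁₀(6) = 79.1 + 7.782 = 86.88 dB SPL.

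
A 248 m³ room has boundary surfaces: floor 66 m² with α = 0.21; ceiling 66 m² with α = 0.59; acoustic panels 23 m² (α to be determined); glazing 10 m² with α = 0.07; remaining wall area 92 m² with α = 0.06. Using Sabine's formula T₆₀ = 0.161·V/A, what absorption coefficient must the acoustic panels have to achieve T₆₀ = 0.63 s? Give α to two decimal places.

0.19

From T₆₀ = 0.161·V/A, the target T₆₀ = 0.63 s needs A = 0.161·248/0.63 = 63.38 m².
Absorption from the other surfaces = 66·0.21 + 66·0.59 + 10·0.07 + 92·0.06 = 59.02 m², so the acoustic panels must supply 4.36 m² over 23 m².
α = 4.36/23 = 0.189.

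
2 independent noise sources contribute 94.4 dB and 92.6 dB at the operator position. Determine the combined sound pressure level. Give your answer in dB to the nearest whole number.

97 dB

For uncorrelated sources the intensities add, so convert each level to linear form, sum, and take 10·log₁₀ of the total.
Σ 10^(L/10) = 10^(94.4/10) + 10^(92.6/10) = 4.574e+09.
L_total = 10·log₁₀(4.574e+09) = 96.60 dB.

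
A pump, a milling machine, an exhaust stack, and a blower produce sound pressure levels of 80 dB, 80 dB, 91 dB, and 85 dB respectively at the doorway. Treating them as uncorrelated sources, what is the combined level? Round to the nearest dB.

For uncorrelated sources the intensities add, so convert each level to linear form, sum, and take 10·log₁₀ of the total.
Σ 10^(L/10) = 10^(80/10) + 10^(80/10) + 10^(91/10) + 10^(85/10) = 1.775e+09.
L_total = 10·log₁₀(1.775e+09) = 92.49 dB.

92 dB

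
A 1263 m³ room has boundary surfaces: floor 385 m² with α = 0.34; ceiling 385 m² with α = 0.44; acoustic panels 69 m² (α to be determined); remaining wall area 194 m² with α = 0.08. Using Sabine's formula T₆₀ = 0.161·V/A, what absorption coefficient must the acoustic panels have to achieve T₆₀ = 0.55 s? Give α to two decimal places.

0.78

From T₆₀ = 0.161·V/A, the target T₆₀ = 0.55 s needs A = 0.161·1263/0.55 = 369.71 m².
Absorption from the other surfaces = 385·0.34 + 385·0.44 + 194·0.08 = 315.82 m², so the acoustic panels must supply 53.89 m² over 69 m².
α = 53.89/69 = 0.781.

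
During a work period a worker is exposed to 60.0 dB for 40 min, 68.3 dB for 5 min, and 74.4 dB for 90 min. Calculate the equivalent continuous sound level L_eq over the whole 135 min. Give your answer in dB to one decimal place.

The energy average is taken in the linear domain: L_eq = 10·log₁₀[(Σ tᵢ·10^(Lᵢ/10))/T], T = 135 min.
Σ tᵢ·10^(Lᵢ/10) = 40·10^(60.0/10) + 5·10^(68.3/10) + 90·10^(74.4/10) = 2.553e+09.
L_eq = 10·log₁₀(2.553e+09/135) = 72.77 dB.

72.8 dB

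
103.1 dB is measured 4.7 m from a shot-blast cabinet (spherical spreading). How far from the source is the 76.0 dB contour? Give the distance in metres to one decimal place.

Point-source spreading drops the level by 20·log₁₀(r₂/r₁); inverting, r₂/r₁ = 10^(ΔL/20).
r₂ = 4.7·10^((103.1−76.0)/20) = 4.7·10^(27.1/20) = 106.44 m.

106.4 m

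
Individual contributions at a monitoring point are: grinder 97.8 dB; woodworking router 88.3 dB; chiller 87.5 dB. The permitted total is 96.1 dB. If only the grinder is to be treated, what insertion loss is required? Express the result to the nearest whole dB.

3 dB

The untreated sources together contribute 10^(88.3/10) + 10^(87.5/10) = 1.238e+09, i.e. 90.93 dB.
To meet 96.1 dB overall, the treated grinder may contribute at most 10^(96.1/10) − 1.238e+09 = 2.835e+09, i.e. 94.53 dB.
So the grinder must be reduced from 97.8 to 94.53 dB: IL = 3.27 dB.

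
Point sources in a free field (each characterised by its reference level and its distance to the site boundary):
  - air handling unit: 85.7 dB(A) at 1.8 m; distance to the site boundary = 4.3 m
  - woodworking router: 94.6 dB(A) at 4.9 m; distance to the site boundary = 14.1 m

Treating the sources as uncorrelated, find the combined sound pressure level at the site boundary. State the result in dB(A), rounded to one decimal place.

Apply inverse-square spreading to bring every level to the receiver, then sum 10^(L/10).
air handling unit: 85.7 − 20·log₁₀(4.3/1.8) = 85.7 − 7.56 = 78.14 dB(A).
woodworking router: 94.6 − 20·log₁₀(14.1/4.9) = 94.6 − 9.18 = 85.42 dB(A).
Σ 10^(L/10) = 4.134e+08 → L_total = 10·log₁₀(4.134e+08) = 86.16 dB(A).

86.2 dB(A)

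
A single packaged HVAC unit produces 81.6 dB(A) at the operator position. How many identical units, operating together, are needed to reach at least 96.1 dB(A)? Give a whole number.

The shortfall is 96.1 − 81.6 = 14.5 dB, and N units add 10·log₁₀ N, so need 10·log₁₀ N ≥ 14.5.
N ≥ 10^(14.5/10) = 28.184, so N = 29.

29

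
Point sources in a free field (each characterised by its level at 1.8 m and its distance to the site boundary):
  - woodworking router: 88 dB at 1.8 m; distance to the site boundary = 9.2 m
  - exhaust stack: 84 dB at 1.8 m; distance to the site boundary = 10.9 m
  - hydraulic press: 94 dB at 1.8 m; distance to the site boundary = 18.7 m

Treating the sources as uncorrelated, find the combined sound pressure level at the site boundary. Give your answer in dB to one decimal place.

First find each source's level at the receiver (point-source: −20·log₁₀(r/r_ref)), then combine on an intensity basis.
woodworking router: 88 − 20·log₁₀(9.2/1.8) = 88 − 14.17 = 73.83 dB.
exhaust stack: 84 − 20·log₁₀(10.9/1.8) = 84 − 15.64 = 68.36 dB.
hydraulic press: 94 − 20·log₁₀(18.7/1.8) = 94 − 20.33 = 73.67 dB.
Σ 10^(L/10) = 5.428e+07 → L_total = 10·log₁₀(5.428e+07) = 77.35 dB.

77.3 dB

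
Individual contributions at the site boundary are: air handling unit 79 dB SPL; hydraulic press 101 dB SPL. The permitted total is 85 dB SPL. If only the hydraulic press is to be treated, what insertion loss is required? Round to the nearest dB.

17 dB

Everything except the hydraulic press sums to 10^(79/10) = 7.943e+07 in linear terms, 79.00 dB SPL.
To meet 85 dB SPL overall, the treated hydraulic press may contribute at most 10^(85/10) − 7.943e+07 = 2.368e+08, i.e. 83.74 dB SPL.
Required insertion loss = 101 − 83.74 = 17.26 dB.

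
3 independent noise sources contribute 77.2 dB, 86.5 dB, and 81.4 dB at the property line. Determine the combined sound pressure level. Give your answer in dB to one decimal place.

Incoherent sources combine by intensity addition: L_total = 10·log₁₀(Σ 10^(L_i/10)).
Σ 10^(L/10) = 10^(77.2/10) + 10^(86.5/10) + 10^(81.4/10) = 6.372e+08.
L_total = 10·log₁₀(6.372e+08) = 88.04 dB.

88.0 dB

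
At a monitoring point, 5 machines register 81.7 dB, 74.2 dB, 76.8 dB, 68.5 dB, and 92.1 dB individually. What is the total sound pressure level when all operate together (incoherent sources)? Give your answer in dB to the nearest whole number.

For uncorrelated sources the intensities add, so convert each level to linear form, sum, and take 10·log₁₀ of the total.
Σ 10^(L/10) = 10^(81.7/10) + 10^(74.2/10) + 10^(76.8/10) + 10^(68.5/10) + 10^(92.1/10) = 1.851e+09.
L_total = 10·log₁₀(1.851e+09) = 92.67 dB.

93 dB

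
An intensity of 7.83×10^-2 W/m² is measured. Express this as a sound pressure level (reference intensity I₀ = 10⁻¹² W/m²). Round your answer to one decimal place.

L = 10·log₁₀(I/I₀) = 10·log₁₀(7.83×10^-2/10⁻¹²) = 10·log₁₀(7.83×10^10).
L = 10·(0.8938 + 10) = 108.94 dB.

108.9 dB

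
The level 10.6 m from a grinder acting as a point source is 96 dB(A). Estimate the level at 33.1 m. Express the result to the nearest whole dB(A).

Point-source attenuation: ΔL = 20·log₁₀(r₂/r₁) = 20·log₁₀(33.1/10.6) = 9.890 dB.
L₂ = 96 − 20·log₁₀(33.1/10.6) = 96 − 9.890 = 86.11 dB(A).

86 dB(A)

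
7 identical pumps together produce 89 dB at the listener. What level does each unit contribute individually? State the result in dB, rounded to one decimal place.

80.5 dB

7 equal contributions raise the level by 10·log₁₀ 7 = 8.451 dB, so each unit alone gives 89 − 8.451.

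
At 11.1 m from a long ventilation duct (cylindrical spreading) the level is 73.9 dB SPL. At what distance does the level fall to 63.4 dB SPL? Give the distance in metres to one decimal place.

Line-source spreading drops the level by 10·log₁₀(r₂/r₁); inverting, r₂/r₁ = 10^(ΔL/10).
r₂ = 11.1·10^((73.9−63.4)/10) = 11.1·10^(10.5/10) = 124.54 m.

124.5 m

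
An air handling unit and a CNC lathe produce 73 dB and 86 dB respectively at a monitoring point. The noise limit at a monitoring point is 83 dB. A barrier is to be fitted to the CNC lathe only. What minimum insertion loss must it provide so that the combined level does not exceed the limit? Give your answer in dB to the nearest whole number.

3 dB

The untreated sources together contribute 10^(73/10) = 1.995e+07, i.e. 73.00 dB.
To meet 83 dB overall, the treated CNC lathe may contribute at most 10^(83/10) − 1.995e+07 = 1.796e+08, i.e. 82.54 dB.
Required insertion loss = 86 − 82.54 = 3.46 dB.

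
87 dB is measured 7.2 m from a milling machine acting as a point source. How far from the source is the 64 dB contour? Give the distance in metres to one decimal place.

For a point source L₁ − L₂ = 20·log₁₀(r₂/r₁), so r₂ = r₁·10^((L₁−L₂)/20).
r₂ = 7.2·10^((87−64)/20) = 7.2·10^(23.0/20) = 101.70 m.

101.7 m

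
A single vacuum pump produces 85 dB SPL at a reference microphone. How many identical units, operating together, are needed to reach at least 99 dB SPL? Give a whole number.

26

Need L₁ + 10·log₁₀ N ≥ 99, i.e. log₁₀ N ≥ 1.40.
N ≥ 10^(14.0/10) = 25.119, so N = 26.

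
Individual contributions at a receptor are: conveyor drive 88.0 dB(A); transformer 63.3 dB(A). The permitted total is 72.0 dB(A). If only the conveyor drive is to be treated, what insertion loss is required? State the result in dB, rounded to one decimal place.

16.6 dB

Fixed contribution from the other source: Σ 10^(L/10) = 10^(63.3/10) = 2.138e+06 (63.30 dB(A)).
To meet 72.0 dB(A) overall, the treated conveyor drive may contribute at most 10^(72.0/10) − 2.138e+06 = 1.371e+07, i.e. 71.37 dB(A).
So the conveyor drive must be reduced from 88.0 to 71.37 dB(A): IL = 16.63 dB.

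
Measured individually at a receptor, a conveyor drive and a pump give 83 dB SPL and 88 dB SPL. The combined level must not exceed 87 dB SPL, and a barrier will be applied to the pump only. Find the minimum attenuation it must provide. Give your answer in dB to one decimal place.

Fixed contribution from the other source: Σ 10^(L/10) = 10^(83/10) = 1.995e+08 (83.00 dB SPL).
To meet 87 dB SPL overall, the treated pump may contribute at most 10^(87/10) − 1.995e+08 = 3.017e+08, i.e. 84.80 dB SPL.
So the pump must be reduced from 88 to 84.80 dB SPL: IL = 3.20 dB.

3.2 dB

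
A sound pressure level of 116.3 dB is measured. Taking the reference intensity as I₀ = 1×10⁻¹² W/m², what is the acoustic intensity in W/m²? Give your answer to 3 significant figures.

0.427 W/m²

L = 10·log₁₀(I/I₀) ⇒ I = I₀·10^(L/10) = 10⁻¹² × 10^11.63.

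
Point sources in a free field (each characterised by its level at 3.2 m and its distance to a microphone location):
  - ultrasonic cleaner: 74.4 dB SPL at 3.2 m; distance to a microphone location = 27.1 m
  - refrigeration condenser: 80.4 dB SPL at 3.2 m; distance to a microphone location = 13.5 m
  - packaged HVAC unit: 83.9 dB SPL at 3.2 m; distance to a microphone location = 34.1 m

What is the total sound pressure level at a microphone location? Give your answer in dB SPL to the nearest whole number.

69 dB SPL

First find each source's level at the receiver (point-source: −20·log₁₀(r/r_ref)), then combine on an intensity basis.
ultrasonic cleaner: 74.4 − 20·log₁₀(27.1/3.2) = 74.4 − 18.56 = 55.84 dB SPL.
refrigeration condenser: 80.4 − 20·log₁₀(13.5/3.2) = 80.4 − 12.50 = 67.90 dB SPL.
packaged HVAC unit: 83.9 − 20·log₁₀(34.1/3.2) = 83.9 − 20.55 = 63.35 dB SPL.
Σ 10^(L/10) = 8.706e+06 → L_total = 10·log₁₀(8.706e+06) = 69.40 dB SPL.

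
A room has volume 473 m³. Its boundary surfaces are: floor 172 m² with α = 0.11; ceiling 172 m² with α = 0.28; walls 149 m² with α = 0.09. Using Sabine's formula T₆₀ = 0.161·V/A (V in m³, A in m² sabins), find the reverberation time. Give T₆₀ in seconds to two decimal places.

0.95 s

Total absorption A = 172·0.11 + 172·0.28 + 149·0.09 = 80.49 m² sabins.
T₆₀ = 0.161·V/A = 0.161·473/80.49 = 0.946 s.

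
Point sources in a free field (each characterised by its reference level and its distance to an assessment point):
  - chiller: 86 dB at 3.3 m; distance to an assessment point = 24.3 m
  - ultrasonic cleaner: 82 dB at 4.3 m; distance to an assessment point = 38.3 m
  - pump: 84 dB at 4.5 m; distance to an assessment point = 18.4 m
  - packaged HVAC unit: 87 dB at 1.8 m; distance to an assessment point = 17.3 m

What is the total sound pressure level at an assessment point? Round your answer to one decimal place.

74.7 dB

Apply inverse-square spreading to bring every level to the receiver, then sum 10^(L/10).
chiller: 86 − 20·log₁₀(24.3/3.3) = 86 − 17.34 = 68.66 dB.
ultrasonic cleaner: 82 − 20·log₁₀(38.3/4.3) = 82 − 18.99 = 63.01 dB.
pump: 84 − 20·log₁₀(18.4/4.5) = 84 − 12.23 = 71.77 dB.
packaged HVAC unit: 87 − 20·log₁₀(17.3/1.8) = 87 − 19.66 = 67.34 dB.
Σ 10^(L/10) = 2.979e+07 → L_total = 10·log₁₀(2.979e+07) = 74.74 dB.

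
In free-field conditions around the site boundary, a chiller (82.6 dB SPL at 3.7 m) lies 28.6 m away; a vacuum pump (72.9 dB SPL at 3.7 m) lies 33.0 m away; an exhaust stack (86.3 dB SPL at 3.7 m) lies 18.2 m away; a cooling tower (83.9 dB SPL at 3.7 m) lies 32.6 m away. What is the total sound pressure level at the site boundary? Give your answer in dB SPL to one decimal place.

Propagate each source to the receiver with L = L_ref − 20·log₁₀(r/r_ref), then add intensities.
chiller: 82.6 − 20·log₁₀(28.6/3.7) = 82.6 − 17.76 = 64.84 dB SPL.
vacuum pump: 72.9 − 20·log₁₀(33.0/3.7) = 72.9 − 19.01 = 53.89 dB SPL.
exhaust stack: 86.3 − 20·log₁₀(18.2/3.7) = 86.3 − 13.84 = 72.46 dB SPL.
cooling tower: 83.9 − 20·log₁₀(32.6/3.7) = 83.9 − 18.90 = 65.00 dB SPL.
Σ 10^(L/10) = 2.408e+07 → L_total = 10·log₁₀(2.408e+07) = 73.82 dB SPL.

73.8 dB SPL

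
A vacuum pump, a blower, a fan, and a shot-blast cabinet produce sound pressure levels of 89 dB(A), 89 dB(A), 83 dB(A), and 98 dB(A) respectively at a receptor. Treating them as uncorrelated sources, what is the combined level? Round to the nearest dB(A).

99 dB(A)

Incoherent sources combine by intensity addition: L_total = 10·log₁₀(Σ 10^(L_i/10)).
Σ 10^(L/10) = 10^(89/10) + 10^(89/10) + 10^(83/10) + 10^(98/10) = 8.098e+09.
L_total = 10·log₁₀(8.098e+09) = 99.08 dB(A).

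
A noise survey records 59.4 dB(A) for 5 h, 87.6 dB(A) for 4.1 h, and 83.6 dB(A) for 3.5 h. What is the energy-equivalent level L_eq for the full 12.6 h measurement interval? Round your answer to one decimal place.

84.0 dB(A)

Weight each interval's intensity by its duration and average over T = 12.6 h:
Σ tᵢ·10^(Lᵢ/10) = 5·10^(59.4/10) + 4.1·10^(87.6/10) + 3.5·10^(83.6/10) = 3.165e+09.
L_eq = 10·log₁₀(3.165e+09/12.6) = 84.00 dB(A).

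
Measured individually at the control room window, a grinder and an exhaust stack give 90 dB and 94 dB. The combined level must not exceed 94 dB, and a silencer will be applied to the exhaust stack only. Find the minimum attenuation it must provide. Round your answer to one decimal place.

The untreated sources together contribute 10^(90/10) = 1.000e+09, i.e. 90.00 dB.
The limit corresponds to 10^(94/10) = 2.512e+09; subtracting the fixed part leaves 1.512e+09 for the exhaust stack, i.e. 91.80 dB.
Required insertion loss = 94 − 91.80 = 2.20 dB.

2.2 dB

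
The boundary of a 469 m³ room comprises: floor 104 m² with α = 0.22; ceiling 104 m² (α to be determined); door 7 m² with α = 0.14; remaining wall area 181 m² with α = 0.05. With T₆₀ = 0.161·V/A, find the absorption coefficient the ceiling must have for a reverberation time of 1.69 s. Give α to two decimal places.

0.11

A = 0.161·V/T₆₀ = 0.161·469/1.69 = 44.68 m² sabins.
Absorption from the other surfaces = 104·0.22 + 7·0.14 + 181·0.05 = 32.91 m², so the ceiling must supply 11.77 m² over 104 m².
α = 11.77/104 = 0.113.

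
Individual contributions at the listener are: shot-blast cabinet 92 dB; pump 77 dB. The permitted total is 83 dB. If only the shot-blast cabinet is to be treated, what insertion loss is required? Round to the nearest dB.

10 dB

Fixed contribution from the other source: Σ 10^(L/10) = 10^(77/10) = 5.012e+07 (77.00 dB).
To meet 83 dB overall, the treated shot-blast cabinet may contribute at most 10^(83/10) − 5.012e+07 = 1.494e+08, i.e. 81.74 dB.
So the shot-blast cabinet must be reduced from 92 to 81.74 dB: IL = 10.26 dB.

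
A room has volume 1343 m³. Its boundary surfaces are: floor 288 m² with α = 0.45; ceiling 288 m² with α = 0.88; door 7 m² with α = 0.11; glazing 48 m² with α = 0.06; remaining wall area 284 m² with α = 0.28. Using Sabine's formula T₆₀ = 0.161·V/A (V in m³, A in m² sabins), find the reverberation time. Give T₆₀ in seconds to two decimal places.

0.46 s

Total absorption A = 288·0.45 + 288·0.88 + 7·0.11 + 48·0.06 + 284·0.28 = 466.21 m² sabins.
T₆₀ = 0.161·V/A = 0.161·1343/466.21 = 0.464 s.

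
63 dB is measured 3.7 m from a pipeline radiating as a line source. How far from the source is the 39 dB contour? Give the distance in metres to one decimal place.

929.4 m

Line-source spreading drops the level by 10·log₁₀(r₂/r₁); inverting, r₂/r₁ = 10^(ΔL/10).
r₂ = 3.7·10^((63−39)/10) = 3.7·10^(24.0/10) = 929.40 m.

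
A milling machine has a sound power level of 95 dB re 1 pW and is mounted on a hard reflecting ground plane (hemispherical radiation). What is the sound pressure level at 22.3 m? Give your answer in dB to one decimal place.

L_p = L_w − 10·log₁₀(2π·r²) with r = 22.3 m.
2π·r² = 3125 m², 10·log₁₀ of that is 34.948 dB.
L_p = 95 − 34.948 = 60.05 dB.

60.1 dB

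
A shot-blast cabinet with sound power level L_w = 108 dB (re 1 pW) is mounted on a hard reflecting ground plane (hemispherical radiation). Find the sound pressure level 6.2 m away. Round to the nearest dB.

The power spreads over a hemisphere of area 2π·r², so L_p = L_w − 10·log₁₀(2π·r²).
2π·r² = 241.5 m², 10·log₁₀ of that is 23.830 dB.
L_p = 108 − 23.830 = 84.17 dB.

84 dB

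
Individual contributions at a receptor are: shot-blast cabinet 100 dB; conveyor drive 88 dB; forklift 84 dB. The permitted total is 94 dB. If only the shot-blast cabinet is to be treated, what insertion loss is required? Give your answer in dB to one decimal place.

7.9 dB

Fixed contribution from the other sources: Σ 10^(L/10) = 10^(88/10) + 10^(84/10) = 8.821e+08 (89.46 dB).
To meet 94 dB overall, the treated shot-blast cabinet may contribute at most 10^(94/10) − 8.821e+08 = 1.630e+09, i.e. 92.12 dB.
Required insertion loss = 100 − 92.12 = 7.88 dB.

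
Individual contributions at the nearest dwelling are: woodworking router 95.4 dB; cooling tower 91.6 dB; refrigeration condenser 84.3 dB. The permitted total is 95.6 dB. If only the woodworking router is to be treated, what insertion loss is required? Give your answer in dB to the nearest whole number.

The untreated sources together contribute 10^(91.6/10) + 10^(84.3/10) = 1.715e+09, i.e. 92.34 dB.
To meet 95.6 dB overall, the treated woodworking router may contribute at most 10^(95.6/10) − 1.715e+09 = 1.916e+09, i.e. 92.82 dB.
So the woodworking router must be reduced from 95.4 to 92.82 dB: IL = 2.58 dB.

3 dB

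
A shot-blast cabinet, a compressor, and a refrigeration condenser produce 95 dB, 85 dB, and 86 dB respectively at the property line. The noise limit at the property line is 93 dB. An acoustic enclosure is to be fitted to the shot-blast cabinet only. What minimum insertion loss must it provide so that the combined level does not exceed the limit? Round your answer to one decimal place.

3.9 dB

Everything except the shot-blast cabinet sums to 10^(85/10) + 10^(86/10) = 7.143e+08 in linear terms, 88.54 dB.
To meet 93 dB overall, the treated shot-blast cabinet may contribute at most 10^(93/10) − 7.143e+08 = 1.281e+09, i.e. 91.08 dB.
Required insertion loss = 95 − 91.08 = 3.92 dB.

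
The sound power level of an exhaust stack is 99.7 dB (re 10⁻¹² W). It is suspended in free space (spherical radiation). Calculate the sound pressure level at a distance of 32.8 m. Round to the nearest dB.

58 dB

L_p = L_w − 10·log₁₀(4π·r²) with r = 32.8 m.
4π·r² = 1.352e+04 m², 10·log₁₀ of that is 41.310 dB.
L_p = 99.7 − 41.310 = 58.39 dB.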